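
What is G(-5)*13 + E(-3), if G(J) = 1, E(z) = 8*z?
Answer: -11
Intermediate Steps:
G(-5)*13 + E(-3) = 1*13 + 8*(-3) = 13 - 24 = -11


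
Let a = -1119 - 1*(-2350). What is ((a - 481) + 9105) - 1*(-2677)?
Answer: 12532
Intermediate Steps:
a = 1231 (a = -1119 + 2350 = 1231)
((a - 481) + 9105) - 1*(-2677) = ((1231 - 481) + 9105) - 1*(-2677) = (750 + 9105) + 2677 = 9855 + 2677 = 12532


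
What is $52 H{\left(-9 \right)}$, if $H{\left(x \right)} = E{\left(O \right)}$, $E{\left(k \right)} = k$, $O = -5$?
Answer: $-260$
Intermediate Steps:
$H{\left(x \right)} = -5$
$52 H{\left(-9 \right)} = 52 \left(-5\right) = -260$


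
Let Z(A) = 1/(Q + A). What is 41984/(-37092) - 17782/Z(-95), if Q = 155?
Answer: -9893559656/9273 ≈ -1.0669e+6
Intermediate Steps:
Z(A) = 1/(155 + A)
41984/(-37092) - 17782/Z(-95) = 41984/(-37092) - 17782/(1/(155 - 95)) = 41984*(-1/37092) - 17782/(1/60) = -10496/9273 - 17782/1/60 = -10496/9273 - 17782*60 = -10496/9273 - 1066920 = -9893559656/9273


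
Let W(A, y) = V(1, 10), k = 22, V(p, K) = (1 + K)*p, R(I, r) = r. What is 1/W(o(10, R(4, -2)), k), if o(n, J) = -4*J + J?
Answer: 1/11 ≈ 0.090909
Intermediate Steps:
V(p, K) = p*(1 + K)
o(n, J) = -3*J
W(A, y) = 11 (W(A, y) = 1*(1 + 10) = 1*11 = 11)
1/W(o(10, R(4, -2)), k) = 1/11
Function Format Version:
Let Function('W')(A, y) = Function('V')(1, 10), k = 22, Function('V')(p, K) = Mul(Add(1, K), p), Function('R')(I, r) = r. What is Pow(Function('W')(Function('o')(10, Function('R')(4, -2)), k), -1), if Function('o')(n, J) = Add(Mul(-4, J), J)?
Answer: Rational(1, 11) ≈ 0.090909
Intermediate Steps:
Function('V')(p, K) = Mul(p, Add(1, K))
Function('o')(n, J) = Mul(-3, J)
Function('W')(A, y) = 11 (Function('W')(A, y) = Mul(1, Add(1, 10)) = Mul(1, 11) = 11)
Pow(Function('W')(Function('o')(10, Function('R')(4, -2)), k), -1) = Pow(11, -1) = Rational(1, 11)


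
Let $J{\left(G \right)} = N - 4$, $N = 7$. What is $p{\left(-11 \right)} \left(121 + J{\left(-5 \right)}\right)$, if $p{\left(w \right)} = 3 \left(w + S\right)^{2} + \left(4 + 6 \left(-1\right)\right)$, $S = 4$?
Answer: $17980$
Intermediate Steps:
$J{\left(G \right)} = 3$ ($J{\left(G \right)} = 7 - 4 = 3$)
$p{\left(w \right)} = -2 + 3 \left(4 + w\right)^{2}$ ($p{\left(w \right)} = 3 \left(w + 4\right)^{2} + \left(4 + 6 \left(-1\right)\right) = 3 \left(4 + w\right)^{2} + \left(4 - 6\right) = 3 \left(4 + w\right)^{2} - 2 = -2 + 3 \left(4 + w\right)^{2}$)
$p{\left(-11 \right)} \left(121 + J{\left(-5 \right)}\right) = \left(-2 + 3 \left(4 - 11\right)^{2}\right) \left(121 + 3\right) = \left(-2 + 3 \left(-7\right)^{2}\right) 124 = \left(-2 + 3 \cdot 49\right) 124 = \left(-2 + 147\right) 124 = 145 \cdot 124 = 17980$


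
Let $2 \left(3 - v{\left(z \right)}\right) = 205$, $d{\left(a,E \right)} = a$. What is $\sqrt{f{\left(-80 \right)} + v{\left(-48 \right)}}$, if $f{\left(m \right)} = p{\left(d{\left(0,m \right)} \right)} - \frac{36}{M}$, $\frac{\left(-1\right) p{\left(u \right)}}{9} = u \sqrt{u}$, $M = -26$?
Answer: $\frac{i \sqrt{66326}}{26} \approx 9.9053 i$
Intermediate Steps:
$v{\left(z \right)} = - \frac{199}{2}$ ($v{\left(z \right)} = 3 - \frac{205}{2} = - \frac{199}{2}$)
$p{\left(u \right)} = - 9 u^{\frac{3}{2}}$ ($p{\left(u \right)} = - 9 u \sqrt{u} = - 9 u^{\frac{3}{2}}$)
$f{\left(m \right)} = \frac{18}{13}$ ($f{\left(m \right)} = - 9 \cdot 0^{\frac{3}{2}} - \frac{36}{-26} = \left(-9\right) 0 - 36 \left(- \frac{1}{26}\right) = 0 - - \frac{18}{13} = 0 + \frac{18}{13} = \frac{18}{13}$)
$\sqrt{f{\left(-80 \right)} + v{\left(-48 \right)}} = \sqrt{\frac{18}{13} - \frac{199}{2}} = \sqrt{- \frac{2551}{26}} = \frac{i \sqrt{66326}}{26}$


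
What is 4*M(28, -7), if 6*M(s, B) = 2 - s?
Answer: -52/3 ≈ -17.333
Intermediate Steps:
M(s, B) = ⅓ - s/6 (M(s, B) = (2 - s)/6 = ⅓ - s/6)
4*M(28, -7) = 4*(⅓ - ⅙*28) = 4*(⅓ - 14/3) = 4*(-13/3) = -52/3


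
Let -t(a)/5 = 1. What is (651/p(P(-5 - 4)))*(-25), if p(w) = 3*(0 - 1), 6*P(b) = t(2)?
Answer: 5425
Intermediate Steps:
t(a) = -5 (t(a) = -5*1 = -5)
P(b) = -⅚ (P(b) = (⅙)*(-5) = -⅚)
p(w) = -3 (p(w) = 3*(-1) = -3)
(651/p(P(-5 - 4)))*(-25) = (651/(-3))*(-25) = (651*(-⅓))*(-25) = -217*(-25) = 5425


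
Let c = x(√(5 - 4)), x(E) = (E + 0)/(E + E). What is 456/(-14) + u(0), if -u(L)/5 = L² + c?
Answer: -491/14 ≈ -35.071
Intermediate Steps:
x(E) = ½ (x(E) = E/((2*E)) = E*(1/(2*E)) = ½)
c = ½ ≈ 0.50000
u(L) = -5/2 - 5*L² (u(L) = -5*(L² + ½) = -5*(½ + L²) = -5/2 - 5*L²)
456/(-14) + u(0) = 456/(-14) + (-5/2 - 5*0²) = 456*(-1/14) + (-5/2 - 5*0) = -228/7 + (-5/2 + 0) = -228/7 - 5/2 = -491/14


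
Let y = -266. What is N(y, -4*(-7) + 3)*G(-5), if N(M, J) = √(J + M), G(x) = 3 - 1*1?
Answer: 2*I*√235 ≈ 30.659*I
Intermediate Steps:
G(x) = 2 (G(x) = 3 - 1 = 2)
N(y, -4*(-7) + 3)*G(-5) = √((-4*(-7) + 3) - 266)*2 = √((28 + 3) - 266)*2 = √(31 - 266)*2 = √(-235)*2 = (I*√235)*2 = 2*I*√235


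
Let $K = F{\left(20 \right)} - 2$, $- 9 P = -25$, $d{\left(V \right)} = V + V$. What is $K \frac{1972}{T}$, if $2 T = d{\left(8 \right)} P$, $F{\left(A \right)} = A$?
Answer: $\frac{39933}{25} \approx 1597.3$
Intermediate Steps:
$d{\left(V \right)} = 2 V$
$P = \frac{25}{9}$ ($P = \left(- \frac{1}{9}\right) \left(-25\right) = \frac{25}{9} \approx 2.7778$)
$K = 18$ ($K = 20 - 2 = 18$)
$T = \frac{200}{9}$ ($T = \frac{2 \cdot 8 \cdot \frac{25}{9}}{2} = \frac{16 \cdot \frac{25}{9}}{2} = \frac{1}{2} \cdot \frac{400}{9} = \frac{200}{9} \approx 22.222$)
$K \frac{1972}{T} = 18 \frac{1972}{\frac{200}{9}} = 18 \cdot 1972 \cdot \frac{9}{200} = 18 \cdot \frac{4437}{50} = \frac{39933}{25}$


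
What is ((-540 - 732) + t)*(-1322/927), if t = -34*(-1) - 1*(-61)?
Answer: 1555994/927 ≈ 1678.5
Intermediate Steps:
t = 95 (t = 34 + 61 = 95)
((-540 - 732) + t)*(-1322/927) = ((-540 - 732) + 95)*(-1322/927) = (-1272 + 95)*(-1322*1/927) = -1177*(-1322/927) = 1555994/927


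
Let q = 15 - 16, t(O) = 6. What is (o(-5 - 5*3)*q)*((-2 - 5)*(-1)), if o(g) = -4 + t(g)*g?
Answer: 868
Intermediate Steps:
q = -1
o(g) = -4 + 6*g
(o(-5 - 5*3)*q)*((-2 - 5)*(-1)) = ((-4 + 6*(-5 - 5*3))*(-1))*((-2 - 5)*(-1)) = ((-4 + 6*(-5 - 15))*(-1))*(-7*(-1)) = ((-4 + 6*(-20))*(-1))*7 = ((-4 - 120)*(-1))*7 = -124*(-1)*7 = 124*7 = 868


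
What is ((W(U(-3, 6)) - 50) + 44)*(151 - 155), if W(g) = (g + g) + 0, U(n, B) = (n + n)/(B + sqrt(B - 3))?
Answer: 360/11 - 16*sqrt(3)/11 ≈ 30.208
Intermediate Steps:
U(n, B) = 2*n/(B + sqrt(-3 + B)) (U(n, B) = (2*n)/(B + sqrt(-3 + B)) = 2*n/(B + sqrt(-3 + B)))
W(g) = 2*g (W(g) = 2*g + 0 = 2*g)
((W(U(-3, 6)) - 50) + 44)*(151 - 155) = ((2*(2*(-3)/(6 + sqrt(-3 + 6))) - 50) + 44)*(151 - 155) = ((2*(2*(-3)/(6 + sqrt(3))) - 50) + 44)*(-4) = ((2*(-6/(6 + sqrt(3))) - 50) + 44)*(-4) = ((-12/(6 + sqrt(3)) - 50) + 44)*(-4) = ((-50 - 12/(6 + sqrt(3))) + 44)*(-4) = (-6 - 12/(6 + sqrt(3)))*(-4) = 24 + 48/(6 + sqrt(3))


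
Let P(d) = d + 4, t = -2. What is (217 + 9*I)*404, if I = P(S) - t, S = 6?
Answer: 131300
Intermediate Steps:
P(d) = 4 + d
I = 12 (I = (4 + 6) - 1*(-2) = 10 + 2 = 12)
(217 + 9*I)*404 = (217 + 9*12)*404 = (217 + 108)*404 = 325*404 = 131300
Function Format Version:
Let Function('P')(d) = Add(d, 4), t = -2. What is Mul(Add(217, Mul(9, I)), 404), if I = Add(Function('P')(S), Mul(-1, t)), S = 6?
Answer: 131300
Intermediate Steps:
Function('P')(d) = Add(4, d)
I = 12 (I = Add(Add(4, 6), Mul(-1, -2)) = Add(10, 2) = 12)
Mul(Add(217, Mul(9, I)), 404) = Mul(Add(217, Mul(9, 12)), 404) = Mul(Add(217, 108), 404) = Mul(325, 404) = 131300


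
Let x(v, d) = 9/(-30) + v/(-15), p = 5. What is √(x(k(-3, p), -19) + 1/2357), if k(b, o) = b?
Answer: I*√55318790/23570 ≈ 0.31556*I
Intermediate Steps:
x(v, d) = -3/10 - v/15 (x(v, d) = 9*(-1/30) + v*(-1/15) = -3/10 - v/15)
√(x(k(-3, p), -19) + 1/2357) = √((-3/10 - 1/15*(-3)) + 1/2357) = √((-3/10 + ⅕) + 1/2357) = √(-⅒ + 1/2357) = √(-2347/23570) = I*√55318790/23570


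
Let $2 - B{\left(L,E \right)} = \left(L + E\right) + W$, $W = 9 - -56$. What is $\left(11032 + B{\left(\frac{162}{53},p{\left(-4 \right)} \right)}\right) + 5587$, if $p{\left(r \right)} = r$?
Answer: $\frac{877518}{53} \approx 16557.0$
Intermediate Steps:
$W = 65$ ($W = 9 + 56 = 65$)
$B{\left(L,E \right)} = -63 - E - L$ ($B{\left(L,E \right)} = 2 - \left(\left(L + E\right) + 65\right) = 2 - \left(\left(E + L\right) + 65\right) = 2 - \left(65 + E + L\right) = -63 - E - L$)
$\left(11032 + B{\left(\frac{162}{53},p{\left(-4 \right)} \right)}\right) + 5587 = \left(11032 - \left(59 + \frac{162}{53}\right)\right) + 5587 = \left(11032 - \frac{3289}{53}\right) + 5587 = \frac{581407}{53} + 5587 = \frac{877518}{53}$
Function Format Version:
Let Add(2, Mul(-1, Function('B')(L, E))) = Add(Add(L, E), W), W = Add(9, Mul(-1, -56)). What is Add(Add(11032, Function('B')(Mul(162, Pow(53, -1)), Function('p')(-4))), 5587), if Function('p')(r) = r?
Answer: Rational(877518, 53) ≈ 16557.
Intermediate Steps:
W = 65 (W = Add(9, 56) = 65)
Function('B')(L, E) = Add(-63, Mul(-1, E), Mul(-1, L)) (Function('B')(L, E) = Add(2, Mul(-1, Add(Add(L, E), 65))) = Add(2, Mul(-1, Add(Add(E, L), 65))) = Add(2, Mul(-1, Add(65, E, L))) = Add(2, Add(-65, Mul(-1, E), Mul(-1, L))) = Add(-63, Mul(-1, E), Mul(-1, L)))
Add(Add(11032, Function('B')(Mul(162, Pow(53, -1)), Function('p')(-4))), 5587) = Add(Add(11032, Add(-63, Mul(-1, -4), Mul(-1, Mul(162, Pow(53, -1))))), 5587) = Add(Add(11032, Add(-63, 4, Mul(-1, Mul(162, Rational(1, 53))))), 5587) = Add(Add(11032, Add(-63, 4, Mul(-1, Rational(162, 53)))), 5587) = Add(Add(11032, Add(-63, 4, Rational(-162, 53))), 5587) = Add(Add(11032, Rational(-3289, 53)), 5587) = Add(Rational(581407, 53), 5587) = Rational(877518, 53)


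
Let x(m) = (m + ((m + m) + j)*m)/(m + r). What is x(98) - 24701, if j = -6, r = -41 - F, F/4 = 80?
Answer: -6515081/263 ≈ -24772.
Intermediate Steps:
F = 320 (F = 4*80 = 320)
r = -361 (r = -41 - 1*320 = -41 - 320 = -361)
x(m) = (m + m*(-6 + 2*m))/(-361 + m) (x(m) = (m + ((m + m) - 6)*m)/(m - 361) = (m + (2*m - 6)*m)/(-361 + m) = (m + (-6 + 2*m)*m)/(-361 + m) = (m + m*(-6 + 2*m))/(-361 + m))
x(98) - 24701 = 98*(-5 + 2*98)/(-361 + 98) - 24701 = 98*(-5 + 196)/(-263) - 24701 = 98*(-1/263)*191 - 24701 = -18718/263 - 24701 = -6515081/263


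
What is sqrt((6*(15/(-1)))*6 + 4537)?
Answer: sqrt(3997) ≈ 63.222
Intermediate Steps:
sqrt((6*(15/(-1)))*6 + 4537) = sqrt((6*(15*(-1)))*6 + 4537) = sqrt((6*(-15))*6 + 4537) = sqrt(-90*6 + 4537) = sqrt(-540 + 4537) = sqrt(3997)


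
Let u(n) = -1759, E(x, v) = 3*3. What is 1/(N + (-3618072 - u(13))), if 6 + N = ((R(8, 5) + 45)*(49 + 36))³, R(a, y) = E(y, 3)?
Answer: 1/96698962681 ≈ 1.0341e-11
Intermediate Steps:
E(x, v) = 9
R(a, y) = 9
N = 96702578994 (N = -6 + ((9 + 45)*(49 + 36))³ = -6 + (54*85)³ = -6 + 4590³ = -6 + 96702579000 = 96702578994)
1/(N + (-3618072 - u(13))) = 1/(96702578994 + (-3618072 - 1*(-1759))) = 1/(96702578994 + (-3618072 + 1759)) = 1/(96702578994 - 3616313) = 1/96698962681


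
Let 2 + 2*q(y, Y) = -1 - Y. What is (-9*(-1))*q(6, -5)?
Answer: 9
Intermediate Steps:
q(y, Y) = -3/2 - Y/2 (q(y, Y) = -1 + (-1 - Y)/2 = -1 + (-1/2 - Y/2) = -3/2 - Y/2)
(-9*(-1))*q(6, -5) = (-9*(-1))*(-3/2 - 1/2*(-5)) = 9*(-3/2 + 5/2) = 9*1 = 9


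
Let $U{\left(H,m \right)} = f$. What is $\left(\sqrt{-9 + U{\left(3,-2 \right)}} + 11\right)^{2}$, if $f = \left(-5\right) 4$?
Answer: $\left(11 + i \sqrt{29}\right)^{2} \approx 92.0 + 118.47 i$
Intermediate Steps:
$f = -20$
$U{\left(H,m \right)} = -20$
$\left(\sqrt{-9 + U{\left(3,-2 \right)}} + 11\right)^{2} = \left(\sqrt{-9 - 20} + 11\right)^{2} = \left(\sqrt{-29} + 11\right)^{2} = \left(i \sqrt{29} + 11\right)^{2} = \left(11 + i \sqrt{29}\right)^{2}$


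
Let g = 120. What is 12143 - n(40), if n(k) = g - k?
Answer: 12063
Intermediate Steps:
n(k) = 120 - k
12143 - n(40) = 12143 - (120 - 1*40) = 12143 - (120 - 40) = 12143 - 1*80 = 12143 - 80 = 12063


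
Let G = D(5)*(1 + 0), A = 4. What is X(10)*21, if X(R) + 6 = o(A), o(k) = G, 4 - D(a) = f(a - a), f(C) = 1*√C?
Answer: -42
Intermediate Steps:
f(C) = √C
D(a) = 4 (D(a) = 4 - √(a - a) = 4 - √0 = 4 - 1*0 = 4 + 0 = 4)
G = 4 (G = 4*(1 + 0) = 4*1 = 4)
o(k) = 4
X(R) = -2 (X(R) = -6 + 4 = -2)
X(10)*21 = -2*21 = -42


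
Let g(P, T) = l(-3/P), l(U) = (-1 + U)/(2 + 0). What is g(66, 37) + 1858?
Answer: 81729/44 ≈ 1857.5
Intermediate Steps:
l(U) = -½ + U/2 (l(U) = (-1 + U)/2 = (-1 + U)*(½) = -½ + U/2)
g(P, T) = -½ - 3/(2*P) (g(P, T) = -½ + (-3/P)/2 = -½ - 3/(2*P))
g(66, 37) + 1858 = (½)*(-3 - 1*66)/66 + 1858 = (½)*(1/66)*(-3 - 66) + 1858 = (½)*(1/66)*(-69) + 1858 = -23/44 + 1858 = 81729/44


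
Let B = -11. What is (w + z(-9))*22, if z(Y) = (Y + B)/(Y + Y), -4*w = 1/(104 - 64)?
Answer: 17501/720 ≈ 24.307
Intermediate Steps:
w = -1/160 (w = -1/(4*(104 - 64)) = -1/4/40 = -1/4*1/40 = -1/160 ≈ -0.0062500)
z(Y) = (-11 + Y)/(2*Y) (z(Y) = (Y - 11)/(Y + Y) = (-11 + Y)/((2*Y)) = (-11 + Y)*(1/(2*Y)) = (-11 + Y)/(2*Y))
(w + z(-9))*22 = (-1/160 + (1/2)*(-11 - 9)/(-9))*22 = (-1/160 + (1/2)*(-1/9)*(-20))*22 = (-1/160 + 10/9)*22 = (1591/1440)*22 = 17501/720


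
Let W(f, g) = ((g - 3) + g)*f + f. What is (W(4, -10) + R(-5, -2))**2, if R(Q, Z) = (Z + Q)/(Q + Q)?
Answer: 762129/100 ≈ 7621.3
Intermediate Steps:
R(Q, Z) = (Q + Z)/(2*Q) (R(Q, Z) = (Q + Z)/((2*Q)) = (Q + Z)*(1/(2*Q)) = (Q + Z)/(2*Q))
W(f, g) = f + f*(-3 + 2*g) (W(f, g) = ((-3 + g) + g)*f + f = (-3 + 2*g)*f + f = f*(-3 + 2*g) + f = f + f*(-3 + 2*g))
(W(4, -10) + R(-5, -2))**2 = (2*4*(-1 - 10) + (1/2)*(-5 - 2)/(-5))**2 = (2*4*(-11) + (1/2)*(-1/5)*(-7))**2 = (-88 + 7/10)**2 = (-873/10)**2 = 762129/100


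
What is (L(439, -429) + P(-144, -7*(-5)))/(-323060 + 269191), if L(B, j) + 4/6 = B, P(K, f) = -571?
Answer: 398/161607 ≈ 0.0024628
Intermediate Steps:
L(B, j) = -2/3 + B
(L(439, -429) + P(-144, -7*(-5)))/(-323060 + 269191) = ((-2/3 + 439) - 571)/(-323060 + 269191) = (1315/3 - 571)/(-53869) = -398/3*(-1/53869) = 398/161607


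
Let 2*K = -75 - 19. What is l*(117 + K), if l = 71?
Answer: 4970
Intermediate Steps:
K = -47 (K = (-75 - 19)/2 = (½)*(-94) = -47)
l*(117 + K) = 71*(117 - 47) = 71*70 = 4970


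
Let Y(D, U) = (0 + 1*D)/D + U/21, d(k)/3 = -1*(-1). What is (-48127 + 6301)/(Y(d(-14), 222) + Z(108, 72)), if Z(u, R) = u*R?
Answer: -97594/18171 ≈ -5.3709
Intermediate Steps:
d(k) = 3 (d(k) = 3*(-1*(-1)) = 3*1 = 3)
Z(u, R) = R*u
Y(D, U) = 1 + U/21 (Y(D, U) = (0 + D)/D + U*(1/21) = D/D + U/21 = 1 + U/21)
(-48127 + 6301)/(Y(d(-14), 222) + Z(108, 72)) = (-48127 + 6301)/((1 + (1/21)*222) + 72*108) = -41826/((1 + 74/7) + 7776) = -41826/(81/7 + 7776) = -41826/54513/7 = -41826*7/54513 = -97594/18171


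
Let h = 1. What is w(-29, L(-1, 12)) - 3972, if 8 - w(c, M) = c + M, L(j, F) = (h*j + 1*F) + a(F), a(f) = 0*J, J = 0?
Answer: -3946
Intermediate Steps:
a(f) = 0 (a(f) = 0*0 = 0)
L(j, F) = F + j (L(j, F) = (1*j + 1*F) + 0 = (j + F) + 0 = (F + j) + 0 = F + j)
w(c, M) = 8 - M - c (w(c, M) = 8 - (c + M) = 8 - (M + c) = 8 + (-M - c) = 8 - M - c)
w(-29, L(-1, 12)) - 3972 = (8 - (12 - 1) - 1*(-29)) - 3972 = (8 - 1*11 + 29) - 3972 = (8 - 11 + 29) - 3972 = 26 - 3972 = -3946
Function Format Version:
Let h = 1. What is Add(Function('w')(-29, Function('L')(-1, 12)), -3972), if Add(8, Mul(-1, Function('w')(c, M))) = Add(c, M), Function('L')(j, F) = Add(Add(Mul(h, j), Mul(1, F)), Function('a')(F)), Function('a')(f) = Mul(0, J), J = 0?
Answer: -3946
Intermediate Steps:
Function('a')(f) = 0 (Function('a')(f) = Mul(0, 0) = 0)
Function('L')(j, F) = Add(F, j) (Function('L')(j, F) = Add(Add(Mul(1, j), Mul(1, F)), 0) = Add(Add(j, F), 0) = Add(Add(F, j), 0) = Add(F, j))
Function('w')(c, M) = Add(8, Mul(-1, M), Mul(-1, c)) (Function('w')(c, M) = Add(8, Mul(-1, Add(c, M))) = Add(8, Mul(-1, Add(M, c))) = Add(8, Add(Mul(-1, M), Mul(-1, c))) = Add(8, Mul(-1, M), Mul(-1, c)))
Add(Function('w')(-29, Function('L')(-1, 12)), -3972) = Add(Add(8, Mul(-1, Add(12, -1)), Mul(-1, -29)), -3972) = Add(Add(8, Mul(-1, 11), 29), -3972) = Add(Add(8, -11, 29), -3972) = Add(26, -3972) = -3946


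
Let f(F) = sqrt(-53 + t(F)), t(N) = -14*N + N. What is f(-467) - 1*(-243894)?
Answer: 243894 + sqrt(6018) ≈ 2.4397e+5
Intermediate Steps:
t(N) = -13*N
f(F) = sqrt(-53 - 13*F)
f(-467) - 1*(-243894) = sqrt(-53 - 13*(-467)) - 1*(-243894) = sqrt(-53 + 6071) + 243894 = sqrt(6018) + 243894 = 243894 + sqrt(6018)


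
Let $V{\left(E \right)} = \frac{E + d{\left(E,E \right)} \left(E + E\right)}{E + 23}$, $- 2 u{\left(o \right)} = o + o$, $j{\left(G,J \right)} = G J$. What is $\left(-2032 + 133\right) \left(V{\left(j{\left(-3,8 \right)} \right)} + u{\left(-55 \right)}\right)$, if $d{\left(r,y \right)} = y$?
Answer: $2037627$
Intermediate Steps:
$u{\left(o \right)} = - o$ ($u{\left(o \right)} = - \frac{o + o}{2} = - \frac{2 o}{2} = - o$)
$V{\left(E \right)} = \frac{E + 2 E^{2}}{23 + E}$ ($V{\left(E \right)} = \frac{E + E \left(E + E\right)}{E + 23} = \frac{E + E 2 E}{23 + E} = \frac{E + 2 E^{2}}{23 + E}$)
$\left(-2032 + 133\right) \left(V{\left(j{\left(-3,8 \right)} \right)} + u{\left(-55 \right)}\right) = \left(-2032 + 133\right) \left(\frac{\left(-3\right) 8 \left(1 + 2 \left(\left(-3\right) 8\right)\right)}{23 - 24} - -55\right) = - 1899 \left(- \frac{24 \left(1 + 2 \left(-24\right)\right)}{23 - 24} + 55\right) = - 1899 \left(- \frac{24 \left(1 - 48\right)}{-1} + 55\right) = - 1899 \left(\left(-24\right) \left(-1\right) \left(-47\right) + 55\right) = - 1899 \left(-1128 + 55\right) = \left(-1899\right) \left(-1073\right) = 2037627$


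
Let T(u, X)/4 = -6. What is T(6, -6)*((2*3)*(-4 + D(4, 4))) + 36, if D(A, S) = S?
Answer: 36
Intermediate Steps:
T(u, X) = -24 (T(u, X) = 4*(-6) = -24)
T(6, -6)*((2*3)*(-4 + D(4, 4))) + 36 = -24*2*3*(-4 + 4) + 36 = -144*0 + 36 = -24*0 + 36 = 0 + 36 = 36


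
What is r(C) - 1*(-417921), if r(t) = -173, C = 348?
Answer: 417748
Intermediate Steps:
r(C) - 1*(-417921) = -173 - 1*(-417921) = -173 + 417921 = 417748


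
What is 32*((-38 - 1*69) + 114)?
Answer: 224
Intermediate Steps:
32*((-38 - 1*69) + 114) = 32*((-38 - 69) + 114) = 32*(-107 + 114) = 32*7 = 224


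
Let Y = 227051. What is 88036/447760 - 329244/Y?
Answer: -31858407901/25416088940 ≈ -1.2535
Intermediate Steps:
88036/447760 - 329244/Y = 88036/447760 - 329244/227051 = 88036*(1/447760) - 329244*1/227051 = 22009/111940 - 329244/227051 = -31858407901/25416088940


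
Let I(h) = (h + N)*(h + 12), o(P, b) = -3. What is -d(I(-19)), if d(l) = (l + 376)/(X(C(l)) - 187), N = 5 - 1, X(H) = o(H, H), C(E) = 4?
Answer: 481/190 ≈ 2.5316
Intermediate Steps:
X(H) = -3
N = 4
I(h) = (4 + h)*(12 + h) (I(h) = (h + 4)*(h + 12) = (4 + h)*(12 + h))
d(l) = -188/95 - l/190 (d(l) = (l + 376)/(-3 - 187) = (376 + l)/(-190) = (376 + l)*(-1/190) = -188/95 - l/190)
-d(I(-19)) = -(-188/95 - (48 + (-19)**2 + 16*(-19))/190) = -(-188/95 - (48 + 361 - 304)/190) = -(-188/95 - 1/190*105) = -(-188/95 - 21/38) = -1*(-481/190) = 481/190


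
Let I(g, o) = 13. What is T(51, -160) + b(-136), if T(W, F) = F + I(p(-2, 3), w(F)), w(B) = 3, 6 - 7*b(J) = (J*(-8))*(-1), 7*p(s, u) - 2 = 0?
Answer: 65/7 ≈ 9.2857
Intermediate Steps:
p(s, u) = 2/7 (p(s, u) = 2/7 + (1/7)*0 = 2/7 + 0 = 2/7)
b(J) = 6/7 - 8*J/7 (b(J) = 6/7 - J*(-8)*(-1)/7 = 6/7 - (-8*J)*(-1)/7 = 6/7 - 8*J/7)
T(W, F) = 13 + F (T(W, F) = F + 13 = 13 + F)
T(51, -160) + b(-136) = (13 - 160) + (6/7 - 8/7*(-136)) = -147 + (6/7 + 1088/7) = -147 + 1094/7 = 65/7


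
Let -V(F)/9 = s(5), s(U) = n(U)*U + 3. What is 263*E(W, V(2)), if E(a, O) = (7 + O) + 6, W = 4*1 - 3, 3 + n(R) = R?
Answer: -27352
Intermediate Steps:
n(R) = -3 + R
W = 1 (W = 4 - 3 = 1)
s(U) = 3 + U*(-3 + U) (s(U) = (-3 + U)*U + 3 = U*(-3 + U) + 3 = 3 + U*(-3 + U))
V(F) = -117 (V(F) = -9*(3 + 5*(-3 + 5)) = -9*(3 + 5*2) = -9*(3 + 10) = -9*13 = -117)
E(a, O) = 13 + O
263*E(W, V(2)) = 263*(13 - 117) = 263*(-104) = -27352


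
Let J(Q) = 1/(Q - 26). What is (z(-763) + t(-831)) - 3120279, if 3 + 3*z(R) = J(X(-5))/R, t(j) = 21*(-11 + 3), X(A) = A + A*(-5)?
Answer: -42856232831/13734 ≈ -3.1204e+6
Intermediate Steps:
X(A) = -4*A (X(A) = A - 5*A = -4*A)
t(j) = -168 (t(j) = 21*(-8) = -168)
J(Q) = 1/(-26 + Q)
z(R) = -1 - 1/(18*R) (z(R) = -1 + (1/((-26 - 4*(-5))*R))/3 = -1 + (1/((-26 + 20)*R))/3 = -1 + (1/((-6)*R))/3 = -1 + (-1/(6*R))/3 = -1 - 1/(18*R))
(z(-763) + t(-831)) - 3120279 = ((-1/18 - 1*(-763))/(-763) - 168) - 3120279 = (-(-1/18 + 763)/763 - 168) - 3120279 = (-1/763*13733/18 - 168) - 3120279 = (-13733/13734 - 168) - 3120279 = -2321045/13734 - 3120279 = -42856232831/13734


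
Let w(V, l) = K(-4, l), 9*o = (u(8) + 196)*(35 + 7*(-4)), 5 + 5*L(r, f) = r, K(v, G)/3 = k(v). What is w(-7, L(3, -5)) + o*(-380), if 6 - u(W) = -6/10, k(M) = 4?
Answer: -538808/9 ≈ -59868.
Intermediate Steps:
u(W) = 33/5 (u(W) = 6 - (-6)/10 = 6 - 1*(-⅗) = 6 + ⅗ = 33/5)
K(v, G) = 12 (K(v, G) = 3*4 = 12)
L(r, f) = -1 + r/5
o = 7091/45 (o = ((33/5 + 196)*(35 + 7*(-4)))/9 = (1013*(35 - 28)/5)/9 = ((1013/5)*7)/9 = (⅑)*(7091/5) = 7091/45 ≈ 157.58)
w(V, l) = 12
w(-7, L(3, -5)) + o*(-380) = 12 + (7091/45)*(-380) = 12 - 538916/9 = -538808/9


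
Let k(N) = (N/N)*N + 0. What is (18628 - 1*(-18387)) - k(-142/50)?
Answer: 925446/25 ≈ 37018.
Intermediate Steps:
k(N) = N (k(N) = 1*N + 0 = N + 0 = N)
(18628 - 1*(-18387)) - k(-142/50) = (18628 - 1*(-18387)) - (-142)/50 = (18628 + 18387) - (-142)/50 = 37015 - 1*(-71/25) = 37015 + 71/25 = 925446/25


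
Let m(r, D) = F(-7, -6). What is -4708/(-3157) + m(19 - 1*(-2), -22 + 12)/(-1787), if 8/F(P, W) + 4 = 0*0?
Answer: 765410/512869 ≈ 1.4924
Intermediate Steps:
F(P, W) = -2 (F(P, W) = 8/(-4 + 0*0) = 8/(-4 + 0) = 8/(-4) = 8*(-¼) = -2)
m(r, D) = -2
-4708/(-3157) + m(19 - 1*(-2), -22 + 12)/(-1787) = -4708/(-3157) - 2/(-1787) = -4708*(-1/3157) - 2*(-1/1787) = 428/287 + 2/1787 = 765410/512869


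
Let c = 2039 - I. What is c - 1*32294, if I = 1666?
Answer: -31921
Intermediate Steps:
c = 373 (c = 2039 - 1*1666 = 2039 - 1666 = 373)
c - 1*32294 = 373 - 1*32294 = 373 - 32294 = -31921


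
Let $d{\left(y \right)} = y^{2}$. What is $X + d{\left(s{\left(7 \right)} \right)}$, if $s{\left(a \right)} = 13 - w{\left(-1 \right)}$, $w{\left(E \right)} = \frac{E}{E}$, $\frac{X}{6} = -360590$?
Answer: $-2163396$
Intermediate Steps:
$X = -2163540$ ($X = 6 \left(-360590\right) = -2163540$)
$w{\left(E \right)} = 1$
$s{\left(a \right)} = 12$ ($s{\left(a \right)} = 13 - 1 = 12$)
$X + d{\left(s{\left(7 \right)} \right)} = -2163540 + 12^{2} = -2163540 + 144 = -2163396$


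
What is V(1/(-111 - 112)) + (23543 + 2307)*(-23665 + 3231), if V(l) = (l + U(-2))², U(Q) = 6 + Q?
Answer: -26267796884219/49729 ≈ -5.2822e+8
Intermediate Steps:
V(l) = (4 + l)² (V(l) = (l + (6 - 2))² = (l + 4)² = (4 + l)²)
V(1/(-111 - 112)) + (23543 + 2307)*(-23665 + 3231) = (4 + 1/(-111 - 112))² + (23543 + 2307)*(-23665 + 3231) = (4 + 1/(-223))² + 25850*(-20434) = (4 - 1/223)² - 528218900 = (891/223)² - 528218900 = 793881/49729 - 528218900 = -26267796884219/49729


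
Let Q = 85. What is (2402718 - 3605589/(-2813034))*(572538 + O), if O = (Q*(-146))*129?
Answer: -1158426707436715392/468839 ≈ -2.4708e+12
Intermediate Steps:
O = -1600890 (O = (85*(-146))*129 = -12410*129 = -1600890)
(2402718 - 3605589/(-2813034))*(572538 + O) = (2402718 - 3605589/(-2813034))*(572538 - 1600890) = (2402718 - 3605589*(-1/2813034))*(-1028352) = (2402718 + 1201863/937678)*(-1028352) = (2252977010667/937678)*(-1028352) = -1158426707436715392/468839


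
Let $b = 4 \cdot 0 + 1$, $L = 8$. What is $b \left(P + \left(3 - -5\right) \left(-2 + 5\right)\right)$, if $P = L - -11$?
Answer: $43$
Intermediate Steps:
$b = 1$ ($b = 0 + 1 = 1$)
$P = 19$ ($P = 8 - -11 = 8 + 11 = 19$)
$b \left(P + \left(3 - -5\right) \left(-2 + 5\right)\right) = 1 \left(19 + \left(3 - -5\right) \left(-2 + 5\right)\right) = 1 \left(19 + \left(3 + 5\right) 3\right) = 1 \left(19 + 8 \cdot 3\right) = 1 \left(19 + 24\right) = 1 \cdot 43 = 43$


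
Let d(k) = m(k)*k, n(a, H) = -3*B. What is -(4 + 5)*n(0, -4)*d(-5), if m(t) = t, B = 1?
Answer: 675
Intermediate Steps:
n(a, H) = -3 (n(a, H) = -3*1 = -3)
d(k) = k² (d(k) = k*k = k²)
-(4 + 5)*n(0, -4)*d(-5) = -(4 + 5)*(-3)*(-5)² = -9*(-3)*25 = -(-27)*25 = -1*(-675) = 675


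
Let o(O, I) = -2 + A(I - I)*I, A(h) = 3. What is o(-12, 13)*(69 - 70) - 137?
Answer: -174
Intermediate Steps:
o(O, I) = -2 + 3*I
o(-12, 13)*(69 - 70) - 137 = (-2 + 3*13)*(69 - 70) - 137 = (-2 + 39)*(-1) - 137 = 37*(-1) - 137 = -37 - 137 = -174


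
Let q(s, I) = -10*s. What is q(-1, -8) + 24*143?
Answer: 3442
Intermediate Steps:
q(-1, -8) + 24*143 = -10*(-1) + 24*143 = 10 + 3432 = 3442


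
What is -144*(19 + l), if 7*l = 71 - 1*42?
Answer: -23328/7 ≈ -3332.6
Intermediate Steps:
l = 29/7 (l = (71 - 1*42)/7 = (71 - 42)/7 = (⅐)*29 = 29/7 ≈ 4.1429)
-144*(19 + l) = -144*(19 + 29/7) = -144*162/7 = -23328/7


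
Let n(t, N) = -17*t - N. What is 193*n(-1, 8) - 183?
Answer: 1554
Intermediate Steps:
n(t, N) = -N - 17*t
193*n(-1, 8) - 183 = 193*(-1*8 - 17*(-1)) - 183 = 193*(-8 + 17) - 183 = 193*9 - 183 = 1737 - 183 = 1554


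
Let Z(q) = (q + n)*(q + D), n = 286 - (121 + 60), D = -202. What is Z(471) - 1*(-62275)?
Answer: 217219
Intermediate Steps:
n = 105 (n = 286 - 1*181 = 286 - 181 = 105)
Z(q) = (-202 + q)*(105 + q) (Z(q) = (q + 105)*(q - 202) = (105 + q)*(-202 + q) = (-202 + q)*(105 + q))
Z(471) - 1*(-62275) = (-21210 + 471² - 97*471) - 1*(-62275) = (-21210 + 221841 - 45687) + 62275 = 154944 + 62275 = 217219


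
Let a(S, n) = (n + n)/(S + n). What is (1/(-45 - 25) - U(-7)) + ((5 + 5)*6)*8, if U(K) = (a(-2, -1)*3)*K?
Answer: 34579/70 ≈ 493.99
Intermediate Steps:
a(S, n) = 2*n/(S + n) (a(S, n) = (2*n)/(S + n) = 2*n/(S + n))
U(K) = 2*K (U(K) = ((2*(-1)/(-2 - 1))*3)*K = ((2*(-1)/(-3))*3)*K = ((2*(-1)*(-⅓))*3)*K = ((⅔)*3)*K = 2*K)
(1/(-45 - 25) - U(-7)) + ((5 + 5)*6)*8 = (1/(-45 - 25) - 2*(-7)) + ((5 + 5)*6)*8 = (1/(-70) - 1*(-14)) + (10*6)*8 = (-1/70 + 14) + 60*8 = 979/70 + 480 = 34579/70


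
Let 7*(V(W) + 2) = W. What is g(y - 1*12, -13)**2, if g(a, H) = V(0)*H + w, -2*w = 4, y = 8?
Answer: 576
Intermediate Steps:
w = -2 (w = -1/2*4 = -2)
V(W) = -2 + W/7
g(a, H) = -2 - 2*H (g(a, H) = (-2 + (1/7)*0)*H - 2 = (-2 + 0)*H - 2 = -2*H - 2 = -2 - 2*H)
g(y - 1*12, -13)**2 = (-2 - 2*(-13))**2 = (-2 + 26)**2 = 24**2 = 576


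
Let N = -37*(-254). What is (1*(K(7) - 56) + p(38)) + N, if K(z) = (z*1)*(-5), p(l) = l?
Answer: 9345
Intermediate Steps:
K(z) = -5*z (K(z) = z*(-5) = -5*z)
N = 9398
(1*(K(7) - 56) + p(38)) + N = (1*(-5*7 - 56) + 38) + 9398 = (1*(-35 - 56) + 38) + 9398 = (1*(-91) + 38) + 9398 = (-91 + 38) + 9398 = -53 + 9398 = 9345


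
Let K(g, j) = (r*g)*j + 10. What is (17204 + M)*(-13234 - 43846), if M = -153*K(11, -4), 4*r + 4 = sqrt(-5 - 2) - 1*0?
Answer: -510409360 - 96065640*I*sqrt(7) ≈ -5.1041e+8 - 2.5417e+8*I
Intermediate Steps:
r = -1 + I*sqrt(7)/4 (r = -1 + (sqrt(-5 - 2) - 1*0)/4 = -1 + (sqrt(-7) + 0)/4 = -1 + (I*sqrt(7) + 0)/4 = -1 + (I*sqrt(7))/4 = -1 + I*sqrt(7)/4 ≈ -1.0 + 0.66144*I)
K(g, j) = 10 + g*j*(-1 + I*sqrt(7)/4) (K(g, j) = ((-1 + I*sqrt(7)/4)*g)*j + 10 = (g*(-1 + I*sqrt(7)/4))*j + 10 = g*j*(-1 + I*sqrt(7)/4) + 10 = 10 + g*j*(-1 + I*sqrt(7)/4))
M = -8262 + 1683*I*sqrt(7) (M = -153*(10 - 1/4*11*(-4)*(4 - I*sqrt(7))) = -153*(10 + (44 - 11*I*sqrt(7))) = -153*(54 - 11*I*sqrt(7)) = -8262 + 1683*I*sqrt(7) ≈ -8262.0 + 4452.8*I)
(17204 + M)*(-13234 - 43846) = (17204 + (-8262 + 1683*I*sqrt(7)))*(-13234 - 43846) = (8942 + 1683*I*sqrt(7))*(-57080) = -510409360 - 96065640*I*sqrt(7)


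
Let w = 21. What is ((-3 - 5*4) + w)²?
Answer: 4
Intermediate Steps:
((-3 - 5*4) + w)² = ((-3 - 5*4) + 21)² = ((-3 - 20) + 21)² = (-23 + 21)² = (-2)² = 4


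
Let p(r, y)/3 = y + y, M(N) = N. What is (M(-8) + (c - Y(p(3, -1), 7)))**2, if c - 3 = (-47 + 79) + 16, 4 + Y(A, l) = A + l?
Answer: 2116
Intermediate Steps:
p(r, y) = 6*y (p(r, y) = 3*(y + y) = 3*(2*y) = 6*y)
Y(A, l) = -4 + A + l (Y(A, l) = -4 + (A + l) = -4 + A + l)
c = 51 (c = 3 + ((-47 + 79) + 16) = 3 + (32 + 16) = 3 + 48 = 51)
(M(-8) + (c - Y(p(3, -1), 7)))**2 = (-8 + (51 - (-4 + 6*(-1) + 7)))**2 = (-8 + (51 - (-4 - 6 + 7)))**2 = (-8 + (51 - 1*(-3)))**2 = (-8 + (51 + 3))**2 = (-8 + 54)**2 = 46**2 = 2116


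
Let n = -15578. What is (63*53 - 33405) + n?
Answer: -45644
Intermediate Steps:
(63*53 - 33405) + n = (63*53 - 33405) - 15578 = (3339 - 33405) - 15578 = -30066 - 15578 = -45644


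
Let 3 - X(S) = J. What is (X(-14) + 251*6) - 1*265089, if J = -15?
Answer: -263565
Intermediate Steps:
X(S) = 18 (X(S) = 3 - 1*(-15) = 3 + 15 = 18)
(X(-14) + 251*6) - 1*265089 = (18 + 251*6) - 1*265089 = (18 + 1506) - 265089 = 1524 - 265089 = -263565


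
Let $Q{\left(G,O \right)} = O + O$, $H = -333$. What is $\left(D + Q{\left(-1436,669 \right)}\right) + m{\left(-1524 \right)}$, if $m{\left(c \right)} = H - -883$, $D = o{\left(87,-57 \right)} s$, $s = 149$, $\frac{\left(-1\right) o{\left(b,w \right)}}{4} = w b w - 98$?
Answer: $-168406852$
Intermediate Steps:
$o{\left(b,w \right)} = 392 - 4 b w^{2}$ ($o{\left(b,w \right)} = - 4 \left(w b w - 98\right) = - 4 \left(b w w - 98\right) = - 4 \left(b w^{2} - 98\right) = - 4 \left(-98 + b w^{2}\right) = 392 - 4 b w^{2}$)
$Q{\left(G,O \right)} = 2 O$
$D = -168408740$ ($D = \left(392 - 348 \left(-57\right)^{2}\right) 149 = \left(392 - 348 \cdot 3249\right) 149 = \left(392 - 1130652\right) 149 = \left(-1130260\right) 149 = -168408740$)
$m{\left(c \right)} = 550$ ($m{\left(c \right)} = -333 - -883 = -333 + 883 = 550$)
$\left(D + Q{\left(-1436,669 \right)}\right) + m{\left(-1524 \right)} = \left(-168408740 + 2 \cdot 669\right) + 550 = \left(-168408740 + 1338\right) + 550 = -168407402 + 550 = -168406852$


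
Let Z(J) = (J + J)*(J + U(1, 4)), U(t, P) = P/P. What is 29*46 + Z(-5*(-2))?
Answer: 1554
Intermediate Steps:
U(t, P) = 1
Z(J) = 2*J*(1 + J) (Z(J) = (J + J)*(J + 1) = (2*J)*(1 + J) = 2*J*(1 + J))
29*46 + Z(-5*(-2)) = 29*46 + 2*(-5*(-2))*(1 - 5*(-2)) = 1334 + 2*10*(1 + 10) = 1334 + 2*10*11 = 1334 + 220 = 1554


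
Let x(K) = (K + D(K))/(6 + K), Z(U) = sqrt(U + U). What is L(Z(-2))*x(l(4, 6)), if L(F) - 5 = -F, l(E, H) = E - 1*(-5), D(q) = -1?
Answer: 8/3 - 16*I/15 ≈ 2.6667 - 1.0667*I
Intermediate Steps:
Z(U) = sqrt(2)*sqrt(U) (Z(U) = sqrt(2*U) = sqrt(2)*sqrt(U))
l(E, H) = 5 + E (l(E, H) = E + 5 = 5 + E)
x(K) = (-1 + K)/(6 + K) (x(K) = (K - 1)/(6 + K) = (-1 + K)/(6 + K))
L(F) = 5 - F
L(Z(-2))*x(l(4, 6)) = (5 - sqrt(2)*sqrt(-2))*((-1 + (5 + 4))/(6 + (5 + 4))) = (5 - sqrt(2)*I*sqrt(2))*((-1 + 9)/(6 + 9)) = (5 - 2*I)*(8/15) = 8/3 - 16*I/15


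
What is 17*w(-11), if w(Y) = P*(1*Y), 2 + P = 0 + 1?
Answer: 187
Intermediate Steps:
P = -1 (P = -2 + (0 + 1) = -2 + 1 = -1)
w(Y) = -Y
17*w(-11) = 17*(-1*(-11)) = 17*11 = 187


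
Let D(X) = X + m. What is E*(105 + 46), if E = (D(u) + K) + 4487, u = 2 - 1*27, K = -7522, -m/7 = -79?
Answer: -378557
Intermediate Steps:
m = 553 (m = -7*(-79) = 553)
u = -25 (u = 2 - 27 = -25)
D(X) = 553 + X (D(X) = X + 553 = 553 + X)
E = -2507 (E = ((553 - 25) - 7522) + 4487 = (528 - 7522) + 4487 = -6994 + 4487 = -2507)
E*(105 + 46) = -2507*(105 + 46) = -2507*151 = -378557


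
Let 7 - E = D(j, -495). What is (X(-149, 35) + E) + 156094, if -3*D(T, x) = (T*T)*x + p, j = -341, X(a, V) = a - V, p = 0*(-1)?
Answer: -19030448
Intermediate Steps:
p = 0
D(T, x) = -x*T²/3 (D(T, x) = -((T*T)*x + 0)/3 = -(T²*x + 0)/3 = -(x*T² + 0)/3 = -x*T²/3)
E = -19186358 (E = 7 - (-1)*(-495)*(-341)²/3 = 7 - (-1)*(-495)*116281/3 = 7 - 1*19186365 = 7 - 19186365 = -19186358)
(X(-149, 35) + E) + 156094 = ((-149 - 1*35) - 19186358) + 156094 = ((-149 - 35) - 19186358) + 156094 = (-184 - 19186358) + 156094 = -19186542 + 156094 = -19030448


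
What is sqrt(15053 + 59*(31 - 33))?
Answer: sqrt(14935) ≈ 122.21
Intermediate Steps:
sqrt(15053 + 59*(31 - 33)) = sqrt(15053 + 59*(-2)) = sqrt(15053 - 118) = sqrt(14935)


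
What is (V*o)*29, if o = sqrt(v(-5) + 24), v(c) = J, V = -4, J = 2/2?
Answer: -580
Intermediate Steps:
J = 1 (J = 2*(1/2) = 1)
v(c) = 1
o = 5 (o = sqrt(1 + 24) = sqrt(25) = 5)
(V*o)*29 = -4*5*29 = -20*29 = -580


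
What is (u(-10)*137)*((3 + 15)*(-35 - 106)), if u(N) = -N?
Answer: -3477060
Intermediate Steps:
(u(-10)*137)*((3 + 15)*(-35 - 106)) = (-1*(-10)*137)*((3 + 15)*(-35 - 106)) = (10*137)*(18*(-141)) = 1370*(-2538) = -3477060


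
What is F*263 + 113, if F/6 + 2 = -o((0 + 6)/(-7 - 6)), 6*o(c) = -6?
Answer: -1465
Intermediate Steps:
o(c) = -1 (o(c) = (⅙)*(-6) = -1)
F = -6 (F = -12 + 6*(-1*(-1)) = -12 + 6*1 = -12 + 6 = -6)
F*263 + 113 = -6*263 + 113 = -1578 + 113 = -1465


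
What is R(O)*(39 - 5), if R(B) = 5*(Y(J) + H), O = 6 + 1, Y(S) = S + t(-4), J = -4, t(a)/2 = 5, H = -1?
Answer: 850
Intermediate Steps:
t(a) = 10 (t(a) = 2*5 = 10)
Y(S) = 10 + S (Y(S) = S + 10 = 10 + S)
O = 7
R(B) = 25 (R(B) = 5*((10 - 4) - 1) = 5*(6 - 1) = 5*5 = 25)
R(O)*(39 - 5) = 25*(39 - 5) = 25*34 = 850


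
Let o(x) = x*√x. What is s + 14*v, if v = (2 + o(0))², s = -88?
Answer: -32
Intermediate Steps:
o(x) = x^(3/2)
v = 4 (v = (2 + 0^(3/2))² = (2 + 0)² = 2² = 4)
s + 14*v = -88 + 14*4 = -88 + 56 = -32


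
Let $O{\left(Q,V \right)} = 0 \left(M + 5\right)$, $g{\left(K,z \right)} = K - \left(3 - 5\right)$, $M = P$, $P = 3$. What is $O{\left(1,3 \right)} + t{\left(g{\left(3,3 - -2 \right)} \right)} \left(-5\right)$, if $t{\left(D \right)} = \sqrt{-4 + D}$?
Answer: $-5$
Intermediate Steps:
$M = 3$
$g{\left(K,z \right)} = 2 + K$ ($g{\left(K,z \right)} = K - \left(3 - 5\right) = K - -2 = K + 2 = 2 + K$)
$O{\left(Q,V \right)} = 0$ ($O{\left(Q,V \right)} = 0 \left(3 + 5\right) = 0 \cdot 8 = 0$)
$O{\left(1,3 \right)} + t{\left(g{\left(3,3 - -2 \right)} \right)} \left(-5\right) = 0 + \sqrt{-4 + \left(2 + 3\right)} \left(-5\right) = 0 + \sqrt{-4 + 5} \left(-5\right) = 0 + \sqrt{1} \left(-5\right) = 0 + 1 \left(-5\right) = 0 - 5 = -5$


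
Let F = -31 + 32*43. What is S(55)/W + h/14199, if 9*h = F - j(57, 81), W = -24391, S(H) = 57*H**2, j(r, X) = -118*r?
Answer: -21837503414/3116950281 ≈ -7.0061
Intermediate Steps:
F = 1345 (F = -31 + 1376 = 1345)
h = 8071/9 (h = (1345 - (-118)*57)/9 = (1345 - 1*(-6726))/9 = (1345 + 6726)/9 = (1/9)*8071 = 8071/9 ≈ 896.78)
S(55)/W + h/14199 = (57*55**2)/(-24391) + (8071/9)/14199 = (57*3025)*(-1/24391) + (8071/9)*(1/14199) = 172425*(-1/24391) + 8071/127791 = -172425/24391 + 8071/127791 = -21837503414/3116950281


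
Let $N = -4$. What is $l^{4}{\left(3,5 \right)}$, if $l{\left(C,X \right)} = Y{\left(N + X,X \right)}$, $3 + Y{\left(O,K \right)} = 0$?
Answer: $81$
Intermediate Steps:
$Y{\left(O,K \right)} = -3$ ($Y{\left(O,K \right)} = -3 + 0 = -3$)
$l{\left(C,X \right)} = -3$
$l^{4}{\left(3,5 \right)} = \left(-3\right)^{4} = 81$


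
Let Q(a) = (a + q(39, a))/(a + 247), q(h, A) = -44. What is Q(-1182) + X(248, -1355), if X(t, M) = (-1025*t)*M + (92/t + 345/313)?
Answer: 6249747663532471/18144610 ≈ 3.4444e+8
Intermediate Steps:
X(t, M) = 345/313 + 92/t - 1025*M*t (X(t, M) = -1025*M*t + (92/t + 345*(1/313)) = -1025*M*t + (92/t + 345/313) = -1025*M*t + (345/313 + 92/t) = 345/313 + 92/t - 1025*M*t)
Q(a) = (-44 + a)/(247 + a) (Q(a) = (a - 44)/(a + 247) = (-44 + a)/(247 + a))
Q(-1182) + X(248, -1355) = (-44 - 1182)/(247 - 1182) + (345/313 + 92/248 - 1025*(-1355)*248) = -1226/(-935) + (345/313 + 92*(1/248) + 344441000) = -1/935*(-1226) + (345/313 + 23/62 + 344441000) = 1226/935 + 6684222074589/19406 = 6249747663532471/18144610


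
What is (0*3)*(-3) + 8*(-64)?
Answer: -512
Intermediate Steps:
(0*3)*(-3) + 8*(-64) = 0*(-3) - 512 = 0 - 512 = -512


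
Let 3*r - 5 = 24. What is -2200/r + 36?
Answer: -5556/29 ≈ -191.59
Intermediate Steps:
r = 29/3 (r = 5/3 + (⅓)*24 = 5/3 + 8 = 29/3 ≈ 9.6667)
-2200/r + 36 = -2200/29/3 + 36 = -2200*3/29 + 36 = -50*132/29 + 36 = -6600/29 + 36 = -5556/29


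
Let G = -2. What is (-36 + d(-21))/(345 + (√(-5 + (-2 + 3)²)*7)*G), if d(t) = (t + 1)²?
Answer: 125580/119809 + 10192*I/119809 ≈ 1.0482 + 0.085069*I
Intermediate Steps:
d(t) = (1 + t)²
(-36 + d(-21))/(345 + (√(-5 + (-2 + 3)²)*7)*G) = (-36 + (1 - 21)²)/(345 + (√(-5 + (-2 + 3)²)*7)*(-2)) = (-36 + (-20)²)/(345 + (√(-5 + 1²)*7)*(-2)) = (-36 + 400)/(345 + (√(-5 + 1)*7)*(-2)) = 364/(345 + (√(-4)*7)*(-2)) = 364/(345 + ((2*I)*7)*(-2)) = 364/(345 + (14*I)*(-2)) = 364/(345 - 28*I) = 364*((345 + 28*I)/119809) = 364*(345 + 28*I)/119809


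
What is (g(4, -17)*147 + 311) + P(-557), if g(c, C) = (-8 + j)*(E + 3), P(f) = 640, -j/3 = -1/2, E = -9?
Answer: 6684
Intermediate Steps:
j = 3/2 (j = -(-3)/2 = -3*(-½) = 3/2 ≈ 1.5000)
g(c, C) = 39 (g(c, C) = (-8 + 3/2)*(-9 + 3) = -13/2*(-6) = 39)
(g(4, -17)*147 + 311) + P(-557) = (39*147 + 311) + 640 = (5733 + 311) + 640 = 6044 + 640 = 6684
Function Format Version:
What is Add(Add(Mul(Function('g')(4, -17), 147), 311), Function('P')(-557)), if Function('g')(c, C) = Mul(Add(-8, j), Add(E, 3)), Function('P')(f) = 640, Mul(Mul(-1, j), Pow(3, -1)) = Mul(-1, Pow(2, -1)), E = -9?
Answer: 6684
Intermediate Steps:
j = Rational(3, 2) (j = Mul(-3, Mul(-1, Pow(2, -1))) = Mul(-3, Mul(-1, Rational(1, 2))) = Mul(-3, Rational(-1, 2)) = Rational(3, 2) ≈ 1.5000)
Function('g')(c, C) = 39 (Function('g')(c, C) = Mul(Add(-8, Rational(3, 2)), Add(-9, 3)) = Mul(Rational(-13, 2), -6) = 39)
Add(Add(Mul(Function('g')(4, -17), 147), 311), Function('P')(-557)) = Add(Add(Mul(39, 147), 311), 640) = Add(Add(5733, 311), 640) = Add(6044, 640) = 6684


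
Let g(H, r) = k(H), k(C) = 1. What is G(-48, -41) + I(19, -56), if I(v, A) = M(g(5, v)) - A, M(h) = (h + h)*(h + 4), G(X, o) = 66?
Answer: 132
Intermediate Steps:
g(H, r) = 1
M(h) = 2*h*(4 + h) (M(h) = (2*h)*(4 + h) = 2*h*(4 + h))
I(v, A) = 10 - A (I(v, A) = 2*1*(4 + 1) - A = 2*1*5 - A = 10 - A)
G(-48, -41) + I(19, -56) = 66 + (10 - 1*(-56)) = 66 + (10 + 56) = 66 + 66 = 132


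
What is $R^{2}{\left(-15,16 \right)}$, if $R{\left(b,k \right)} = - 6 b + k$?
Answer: $11236$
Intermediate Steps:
$R{\left(b,k \right)} = k - 6 b$
$R^{2}{\left(-15,16 \right)} = \left(16 - -90\right)^{2} = \left(16 + 90\right)^{2} = 106^{2} = 11236$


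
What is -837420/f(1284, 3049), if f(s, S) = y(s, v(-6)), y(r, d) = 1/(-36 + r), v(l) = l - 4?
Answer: -1045100160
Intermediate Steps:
v(l) = -4 + l
f(s, S) = 1/(-36 + s)
-837420/f(1284, 3049) = -837420/(1/(-36 + 1284)) = -837420/(1/1248) = -837420/1/1248 = -837420*1248 = -1045100160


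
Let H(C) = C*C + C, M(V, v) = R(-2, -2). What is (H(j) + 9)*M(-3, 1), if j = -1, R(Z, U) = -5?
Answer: -45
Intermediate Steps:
M(V, v) = -5
H(C) = C + C² (H(C) = C² + C = C + C²)
(H(j) + 9)*M(-3, 1) = (-(1 - 1) + 9)*(-5) = (-1*0 + 9)*(-5) = (0 + 9)*(-5) = 9*(-5) = -45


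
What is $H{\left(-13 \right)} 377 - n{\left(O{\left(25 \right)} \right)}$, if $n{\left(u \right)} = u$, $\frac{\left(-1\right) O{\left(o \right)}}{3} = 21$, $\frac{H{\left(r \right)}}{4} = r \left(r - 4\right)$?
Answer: $333331$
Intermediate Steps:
$H{\left(r \right)} = 4 r \left(-4 + r\right)$ ($H{\left(r \right)} = 4 r \left(r - 4\right) = 4 r \left(-4 + r\right)$)
$O{\left(o \right)} = -63$ ($O{\left(o \right)} = \left(-3\right) 21 = -63$)
$H{\left(-13 \right)} 377 - n{\left(O{\left(25 \right)} \right)} = 4 \left(-13\right) \left(-4 - 13\right) 377 - -63 = 4 \left(-13\right) \left(-17\right) 377 + 63 = 884 \cdot 377 + 63 = 333268 + 63 = 333331$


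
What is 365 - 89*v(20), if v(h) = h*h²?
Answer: -711635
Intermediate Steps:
v(h) = h³
365 - 89*v(20) = 365 - 89*20³ = 365 - 89*8000 = 365 - 712000 = -711635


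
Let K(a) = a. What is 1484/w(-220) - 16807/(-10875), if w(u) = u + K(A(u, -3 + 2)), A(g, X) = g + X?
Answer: -415553/228375 ≈ -1.8196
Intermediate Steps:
A(g, X) = X + g
w(u) = -1 + 2*u (w(u) = u + ((-3 + 2) + u) = u + (-1 + u) = -1 + 2*u)
1484/w(-220) - 16807/(-10875) = 1484/(-1 + 2*(-220)) - 16807/(-10875) = 1484/(-1 - 440) - 16807*(-1/10875) = 1484/(-441) + 16807/10875 = 1484*(-1/441) + 16807/10875 = -212/63 + 16807/10875 = -415553/228375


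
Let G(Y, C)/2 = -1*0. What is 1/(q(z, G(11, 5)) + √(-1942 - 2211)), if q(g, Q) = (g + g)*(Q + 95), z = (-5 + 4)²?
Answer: 190/40253 - I*√4153/40253 ≈ 0.0047201 - 0.001601*I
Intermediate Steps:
G(Y, C) = 0 (G(Y, C) = 2*(-1*0) = 2*0 = 0)
z = 1 (z = (-1)² = 1)
q(g, Q) = 2*g*(95 + Q) (q(g, Q) = (2*g)*(95 + Q) = 2*g*(95 + Q))
1/(q(z, G(11, 5)) + √(-1942 - 2211)) = 1/(2*1*(95 + 0) + √(-1942 - 2211)) = 1/(2*1*95 + √(-4153)) = 1/(190 + I*√4153)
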